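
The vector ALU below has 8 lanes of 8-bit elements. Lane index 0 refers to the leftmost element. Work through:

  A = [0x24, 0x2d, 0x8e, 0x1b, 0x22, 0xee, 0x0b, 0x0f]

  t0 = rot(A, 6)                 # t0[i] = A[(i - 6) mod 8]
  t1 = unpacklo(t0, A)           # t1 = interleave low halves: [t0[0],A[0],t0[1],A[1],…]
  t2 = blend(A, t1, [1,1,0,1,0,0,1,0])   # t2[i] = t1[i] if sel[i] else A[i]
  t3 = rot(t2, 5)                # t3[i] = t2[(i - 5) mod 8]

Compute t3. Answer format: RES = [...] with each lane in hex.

  t0: 8e 1b 22 ee 0b 0f 24 2d
  t1: 8e 24 1b 2d 22 8e ee 1b
  t2: 8e 24 8e 2d 22 ee ee 0f
  t3: 2d 22 ee ee 0f 8e 24 8e

RES = [0x2d, 0x22, 0xee, 0xee, 0x0f, 0x8e, 0x24, 0x8e]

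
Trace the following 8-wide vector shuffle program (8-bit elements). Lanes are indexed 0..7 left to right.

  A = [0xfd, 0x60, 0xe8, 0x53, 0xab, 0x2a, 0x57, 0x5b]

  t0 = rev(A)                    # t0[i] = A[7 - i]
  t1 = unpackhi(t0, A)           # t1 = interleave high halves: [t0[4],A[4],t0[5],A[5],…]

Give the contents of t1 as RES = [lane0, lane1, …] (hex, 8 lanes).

RES = [ 0x53  0xab  0xe8  0x2a  0x60  0x57  0xfd  0x5b ]

t0 = [0x5b, 0x57, 0x2a, 0xab, 0x53, 0xe8, 0x60, 0xfd]
t1 = [0x53, 0xab, 0xe8, 0x2a, 0x60, 0x57, 0xfd, 0x5b]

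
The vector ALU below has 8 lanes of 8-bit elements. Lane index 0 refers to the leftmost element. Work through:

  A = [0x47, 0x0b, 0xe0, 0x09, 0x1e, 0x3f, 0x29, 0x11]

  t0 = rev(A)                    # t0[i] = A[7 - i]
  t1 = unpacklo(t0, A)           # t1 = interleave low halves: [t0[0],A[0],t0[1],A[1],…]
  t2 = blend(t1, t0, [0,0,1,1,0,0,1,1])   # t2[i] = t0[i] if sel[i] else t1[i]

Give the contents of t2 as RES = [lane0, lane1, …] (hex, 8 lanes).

t0 = [0x11, 0x29, 0x3f, 0x1e, 0x09, 0xe0, 0x0b, 0x47]
t1 = [0x11, 0x47, 0x29, 0x0b, 0x3f, 0xe0, 0x1e, 0x09]
t2 = [0x11, 0x47, 0x3f, 0x1e, 0x3f, 0xe0, 0x0b, 0x47]

RES = [0x11, 0x47, 0x3f, 0x1e, 0x3f, 0xe0, 0x0b, 0x47]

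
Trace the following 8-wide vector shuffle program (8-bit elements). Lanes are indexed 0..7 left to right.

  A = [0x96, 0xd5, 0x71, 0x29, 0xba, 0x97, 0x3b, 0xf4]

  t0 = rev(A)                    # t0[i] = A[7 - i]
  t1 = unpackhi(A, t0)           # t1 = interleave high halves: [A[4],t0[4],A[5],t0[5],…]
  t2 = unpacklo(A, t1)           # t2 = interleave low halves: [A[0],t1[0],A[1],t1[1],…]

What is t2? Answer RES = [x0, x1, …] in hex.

→ t0 |f4|3b|97|ba|29|71|d5|96|
→ t1 |ba|29|97|71|3b|d5|f4|96|
→ t2 |96|ba|d5|29|71|97|29|71|

RES = [0x96, 0xba, 0xd5, 0x29, 0x71, 0x97, 0x29, 0x71]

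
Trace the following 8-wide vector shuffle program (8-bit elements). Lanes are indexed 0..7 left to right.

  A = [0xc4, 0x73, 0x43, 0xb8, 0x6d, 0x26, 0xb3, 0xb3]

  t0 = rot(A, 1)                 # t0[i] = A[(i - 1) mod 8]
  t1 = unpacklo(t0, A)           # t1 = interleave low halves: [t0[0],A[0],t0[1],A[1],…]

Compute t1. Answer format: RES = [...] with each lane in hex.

  t0: b3 c4 73 43 b8 6d 26 b3
  t1: b3 c4 c4 73 73 43 43 b8

RES = [ 0xb3  0xc4  0xc4  0x73  0x73  0x43  0x43  0xb8 ]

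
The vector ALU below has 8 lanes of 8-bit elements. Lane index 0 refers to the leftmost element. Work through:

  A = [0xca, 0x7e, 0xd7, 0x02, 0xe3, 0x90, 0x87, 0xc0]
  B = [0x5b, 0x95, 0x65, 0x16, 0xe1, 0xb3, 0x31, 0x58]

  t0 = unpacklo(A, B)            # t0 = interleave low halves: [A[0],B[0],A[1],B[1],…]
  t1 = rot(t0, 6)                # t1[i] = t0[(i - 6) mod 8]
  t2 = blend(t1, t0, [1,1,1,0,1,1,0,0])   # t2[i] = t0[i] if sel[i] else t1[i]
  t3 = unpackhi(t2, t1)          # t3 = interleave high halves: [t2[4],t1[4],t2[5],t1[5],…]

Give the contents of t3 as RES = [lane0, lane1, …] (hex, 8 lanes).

RES = [0xd7, 0x02, 0x65, 0x16, 0xca, 0xca, 0x5b, 0x5b]

  t0: ca 5b 7e 95 d7 65 02 16
  t1: 7e 95 d7 65 02 16 ca 5b
  t2: ca 5b 7e 65 d7 65 ca 5b
  t3: d7 02 65 16 ca ca 5b 5b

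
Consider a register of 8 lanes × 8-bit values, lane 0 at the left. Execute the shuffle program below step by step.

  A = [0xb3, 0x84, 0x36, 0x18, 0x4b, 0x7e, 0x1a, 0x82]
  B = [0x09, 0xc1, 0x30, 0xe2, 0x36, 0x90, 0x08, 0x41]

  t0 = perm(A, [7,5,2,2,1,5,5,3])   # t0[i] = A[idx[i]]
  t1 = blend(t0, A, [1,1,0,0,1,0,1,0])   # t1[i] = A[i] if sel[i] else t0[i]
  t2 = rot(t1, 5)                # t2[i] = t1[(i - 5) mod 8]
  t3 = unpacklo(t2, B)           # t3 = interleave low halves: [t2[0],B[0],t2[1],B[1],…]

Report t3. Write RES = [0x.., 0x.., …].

  t0: 82 7e 36 36 84 7e 7e 18
  t1: b3 84 36 36 4b 7e 1a 18
  t2: 36 4b 7e 1a 18 b3 84 36
  t3: 36 09 4b c1 7e 30 1a e2

RES = [0x36, 0x09, 0x4b, 0xc1, 0x7e, 0x30, 0x1a, 0xe2]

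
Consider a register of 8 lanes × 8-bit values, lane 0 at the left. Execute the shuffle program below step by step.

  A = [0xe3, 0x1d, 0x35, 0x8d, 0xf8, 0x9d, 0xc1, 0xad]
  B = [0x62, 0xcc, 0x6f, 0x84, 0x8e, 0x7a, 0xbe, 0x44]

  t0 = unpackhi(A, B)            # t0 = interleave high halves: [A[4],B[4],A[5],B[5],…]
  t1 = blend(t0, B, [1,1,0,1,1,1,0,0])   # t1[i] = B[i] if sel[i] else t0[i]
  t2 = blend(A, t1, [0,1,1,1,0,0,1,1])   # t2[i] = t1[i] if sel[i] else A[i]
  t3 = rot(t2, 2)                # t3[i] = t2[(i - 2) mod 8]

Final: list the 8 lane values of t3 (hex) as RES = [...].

→ t0 |f8|8e|9d|7a|c1|be|ad|44|
→ t1 |62|cc|9d|84|8e|7a|ad|44|
→ t2 |e3|cc|9d|84|f8|9d|ad|44|
→ t3 |ad|44|e3|cc|9d|84|f8|9d|

RES = [0xad, 0x44, 0xe3, 0xcc, 0x9d, 0x84, 0xf8, 0x9d]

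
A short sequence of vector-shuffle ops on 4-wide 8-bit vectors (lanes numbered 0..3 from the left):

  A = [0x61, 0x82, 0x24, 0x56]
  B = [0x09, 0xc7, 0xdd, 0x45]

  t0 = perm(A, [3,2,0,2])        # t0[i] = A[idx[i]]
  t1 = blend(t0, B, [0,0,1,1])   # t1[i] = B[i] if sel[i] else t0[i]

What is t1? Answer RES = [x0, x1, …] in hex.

RES = [0x56, 0x24, 0xdd, 0x45]

→ t0 |56|24|61|24|
→ t1 |56|24|dd|45|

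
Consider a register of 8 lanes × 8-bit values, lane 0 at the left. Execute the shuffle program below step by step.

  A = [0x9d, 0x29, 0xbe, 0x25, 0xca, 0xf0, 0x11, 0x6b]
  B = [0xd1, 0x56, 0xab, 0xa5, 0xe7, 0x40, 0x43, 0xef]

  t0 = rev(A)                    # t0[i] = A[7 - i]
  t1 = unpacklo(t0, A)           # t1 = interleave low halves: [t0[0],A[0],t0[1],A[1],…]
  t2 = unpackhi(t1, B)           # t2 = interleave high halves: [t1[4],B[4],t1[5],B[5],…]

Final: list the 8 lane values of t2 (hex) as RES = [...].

RES = [ 0xf0  0xe7  0xbe  0x40  0xca  0x43  0x25  0xef ]

→ t0 |6b|11|f0|ca|25|be|29|9d|
→ t1 |6b|9d|11|29|f0|be|ca|25|
→ t2 |f0|e7|be|40|ca|43|25|ef|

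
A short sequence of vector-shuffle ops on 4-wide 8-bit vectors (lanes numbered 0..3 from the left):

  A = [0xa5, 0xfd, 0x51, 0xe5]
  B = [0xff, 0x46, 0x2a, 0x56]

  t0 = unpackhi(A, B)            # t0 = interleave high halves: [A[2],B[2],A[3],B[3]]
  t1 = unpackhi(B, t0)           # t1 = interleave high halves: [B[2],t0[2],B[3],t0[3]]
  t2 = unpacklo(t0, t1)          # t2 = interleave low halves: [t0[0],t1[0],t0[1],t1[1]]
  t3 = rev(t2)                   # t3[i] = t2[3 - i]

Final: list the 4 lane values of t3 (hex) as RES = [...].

RES = [ 0xe5  0x2a  0x2a  0x51 ]

t0 = [0x51, 0x2a, 0xe5, 0x56]
t1 = [0x2a, 0xe5, 0x56, 0x56]
t2 = [0x51, 0x2a, 0x2a, 0xe5]
t3 = [0xe5, 0x2a, 0x2a, 0x51]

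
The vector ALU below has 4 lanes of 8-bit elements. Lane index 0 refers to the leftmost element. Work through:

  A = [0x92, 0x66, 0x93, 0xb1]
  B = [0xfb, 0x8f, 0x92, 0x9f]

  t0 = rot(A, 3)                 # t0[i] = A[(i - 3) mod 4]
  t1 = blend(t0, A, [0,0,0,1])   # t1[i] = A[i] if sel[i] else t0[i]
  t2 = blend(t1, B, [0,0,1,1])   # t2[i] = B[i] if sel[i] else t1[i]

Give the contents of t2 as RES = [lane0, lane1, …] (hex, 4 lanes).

RES = [ 0x66  0x93  0x92  0x9f ]

t0 = [0x66, 0x93, 0xb1, 0x92]
t1 = [0x66, 0x93, 0xb1, 0xb1]
t2 = [0x66, 0x93, 0x92, 0x9f]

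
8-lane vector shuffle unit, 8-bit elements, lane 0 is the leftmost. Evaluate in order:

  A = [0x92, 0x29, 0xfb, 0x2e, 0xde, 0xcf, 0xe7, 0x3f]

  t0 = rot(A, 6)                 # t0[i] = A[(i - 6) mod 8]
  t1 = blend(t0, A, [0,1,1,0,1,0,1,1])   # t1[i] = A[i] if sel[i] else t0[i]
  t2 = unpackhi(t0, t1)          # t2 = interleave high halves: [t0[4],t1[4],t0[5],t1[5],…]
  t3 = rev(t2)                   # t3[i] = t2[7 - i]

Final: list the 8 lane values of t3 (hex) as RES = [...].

t0 = [0xfb, 0x2e, 0xde, 0xcf, 0xe7, 0x3f, 0x92, 0x29]
t1 = [0xfb, 0x29, 0xfb, 0xcf, 0xde, 0x3f, 0xe7, 0x3f]
t2 = [0xe7, 0xde, 0x3f, 0x3f, 0x92, 0xe7, 0x29, 0x3f]
t3 = [0x3f, 0x29, 0xe7, 0x92, 0x3f, 0x3f, 0xde, 0xe7]

RES = [0x3f, 0x29, 0xe7, 0x92, 0x3f, 0x3f, 0xde, 0xe7]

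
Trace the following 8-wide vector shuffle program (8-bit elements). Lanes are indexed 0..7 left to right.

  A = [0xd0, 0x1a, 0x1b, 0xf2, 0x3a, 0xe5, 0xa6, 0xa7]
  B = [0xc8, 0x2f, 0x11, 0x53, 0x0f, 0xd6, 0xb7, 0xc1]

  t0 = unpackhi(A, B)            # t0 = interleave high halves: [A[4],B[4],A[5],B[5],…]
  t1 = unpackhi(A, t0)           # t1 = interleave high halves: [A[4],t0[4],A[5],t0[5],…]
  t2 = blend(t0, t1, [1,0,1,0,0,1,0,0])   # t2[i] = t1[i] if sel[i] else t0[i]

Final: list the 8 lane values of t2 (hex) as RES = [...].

  t0: 3a 0f e5 d6 a6 b7 a7 c1
  t1: 3a a6 e5 b7 a6 a7 a7 c1
  t2: 3a 0f e5 d6 a6 a7 a7 c1

RES = [0x3a, 0x0f, 0xe5, 0xd6, 0xa6, 0xa7, 0xa7, 0xc1]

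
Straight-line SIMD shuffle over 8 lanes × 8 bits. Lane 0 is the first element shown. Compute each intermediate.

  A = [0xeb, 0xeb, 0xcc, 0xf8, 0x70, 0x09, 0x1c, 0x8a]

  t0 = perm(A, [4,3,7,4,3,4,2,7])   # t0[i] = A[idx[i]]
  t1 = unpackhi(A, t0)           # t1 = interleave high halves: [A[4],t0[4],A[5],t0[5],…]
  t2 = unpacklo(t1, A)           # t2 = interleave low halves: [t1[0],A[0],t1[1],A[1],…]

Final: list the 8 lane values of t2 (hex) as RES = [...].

RES = [ 0x70  0xeb  0xf8  0xeb  0x09  0xcc  0x70  0xf8 ]

→ t0 |70|f8|8a|70|f8|70|cc|8a|
→ t1 |70|f8|09|70|1c|cc|8a|8a|
→ t2 |70|eb|f8|eb|09|cc|70|f8|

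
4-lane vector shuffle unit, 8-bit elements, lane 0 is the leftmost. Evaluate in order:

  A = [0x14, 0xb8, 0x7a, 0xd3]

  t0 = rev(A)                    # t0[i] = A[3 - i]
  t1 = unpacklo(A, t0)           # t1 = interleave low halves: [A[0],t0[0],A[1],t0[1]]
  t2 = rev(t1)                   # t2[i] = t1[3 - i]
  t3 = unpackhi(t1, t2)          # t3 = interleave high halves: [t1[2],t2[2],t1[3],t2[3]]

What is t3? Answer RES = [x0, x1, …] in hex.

RES = [ 0xb8  0xd3  0x7a  0x14 ]

→ t0 |d3|7a|b8|14|
→ t1 |14|d3|b8|7a|
→ t2 |7a|b8|d3|14|
→ t3 |b8|d3|7a|14|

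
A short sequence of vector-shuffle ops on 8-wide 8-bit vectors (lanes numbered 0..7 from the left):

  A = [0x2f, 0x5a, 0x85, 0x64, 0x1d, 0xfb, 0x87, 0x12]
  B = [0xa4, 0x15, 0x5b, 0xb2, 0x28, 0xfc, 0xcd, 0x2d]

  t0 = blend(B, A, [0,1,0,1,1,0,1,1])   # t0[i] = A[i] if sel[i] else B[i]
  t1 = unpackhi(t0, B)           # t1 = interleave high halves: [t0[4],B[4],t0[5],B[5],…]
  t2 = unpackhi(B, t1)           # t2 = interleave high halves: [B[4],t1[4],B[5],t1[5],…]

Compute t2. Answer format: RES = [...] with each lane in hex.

  t0: a4 5a 5b 64 1d fc 87 12
  t1: 1d 28 fc fc 87 cd 12 2d
  t2: 28 87 fc cd cd 12 2d 2d

RES = [ 0x28  0x87  0xfc  0xcd  0xcd  0x12  0x2d  0x2d ]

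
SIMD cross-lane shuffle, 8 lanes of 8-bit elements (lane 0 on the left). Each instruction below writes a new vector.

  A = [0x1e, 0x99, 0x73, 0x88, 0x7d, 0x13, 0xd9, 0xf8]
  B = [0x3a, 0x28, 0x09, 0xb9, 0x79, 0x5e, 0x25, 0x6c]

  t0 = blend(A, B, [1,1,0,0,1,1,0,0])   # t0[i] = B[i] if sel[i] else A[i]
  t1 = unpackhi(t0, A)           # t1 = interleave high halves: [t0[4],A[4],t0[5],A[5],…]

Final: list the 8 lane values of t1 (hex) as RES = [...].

RES = [0x79, 0x7d, 0x5e, 0x13, 0xd9, 0xd9, 0xf8, 0xf8]

  t0: 3a 28 73 88 79 5e d9 f8
  t1: 79 7d 5e 13 d9 d9 f8 f8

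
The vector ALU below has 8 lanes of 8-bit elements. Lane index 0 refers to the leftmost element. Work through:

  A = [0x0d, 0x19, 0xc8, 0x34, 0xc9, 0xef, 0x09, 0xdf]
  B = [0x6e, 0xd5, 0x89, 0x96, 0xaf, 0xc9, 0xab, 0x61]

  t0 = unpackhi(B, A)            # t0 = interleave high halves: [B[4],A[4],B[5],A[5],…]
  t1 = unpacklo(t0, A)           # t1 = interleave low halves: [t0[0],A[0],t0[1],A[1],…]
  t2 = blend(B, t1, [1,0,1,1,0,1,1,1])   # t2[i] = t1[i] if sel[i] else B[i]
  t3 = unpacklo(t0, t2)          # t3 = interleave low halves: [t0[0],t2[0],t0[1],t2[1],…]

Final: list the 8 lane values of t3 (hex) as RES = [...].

t0 = [0xaf, 0xc9, 0xc9, 0xef, 0xab, 0x09, 0x61, 0xdf]
t1 = [0xaf, 0x0d, 0xc9, 0x19, 0xc9, 0xc8, 0xef, 0x34]
t2 = [0xaf, 0xd5, 0xc9, 0x19, 0xaf, 0xc8, 0xef, 0x34]
t3 = [0xaf, 0xaf, 0xc9, 0xd5, 0xc9, 0xc9, 0xef, 0x19]

RES = [0xaf, 0xaf, 0xc9, 0xd5, 0xc9, 0xc9, 0xef, 0x19]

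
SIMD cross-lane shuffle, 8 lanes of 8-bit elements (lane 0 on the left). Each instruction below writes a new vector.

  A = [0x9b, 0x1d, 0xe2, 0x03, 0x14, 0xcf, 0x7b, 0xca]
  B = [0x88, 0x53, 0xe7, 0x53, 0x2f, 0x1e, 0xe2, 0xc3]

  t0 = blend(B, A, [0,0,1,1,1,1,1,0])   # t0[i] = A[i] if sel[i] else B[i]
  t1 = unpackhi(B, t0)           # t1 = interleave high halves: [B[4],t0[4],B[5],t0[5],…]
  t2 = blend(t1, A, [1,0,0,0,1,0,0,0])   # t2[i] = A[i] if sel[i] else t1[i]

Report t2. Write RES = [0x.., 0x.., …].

→ t0 |88|53|e2|03|14|cf|7b|c3|
→ t1 |2f|14|1e|cf|e2|7b|c3|c3|
→ t2 |9b|14|1e|cf|14|7b|c3|c3|

RES = [0x9b, 0x14, 0x1e, 0xcf, 0x14, 0x7b, 0xc3, 0xc3]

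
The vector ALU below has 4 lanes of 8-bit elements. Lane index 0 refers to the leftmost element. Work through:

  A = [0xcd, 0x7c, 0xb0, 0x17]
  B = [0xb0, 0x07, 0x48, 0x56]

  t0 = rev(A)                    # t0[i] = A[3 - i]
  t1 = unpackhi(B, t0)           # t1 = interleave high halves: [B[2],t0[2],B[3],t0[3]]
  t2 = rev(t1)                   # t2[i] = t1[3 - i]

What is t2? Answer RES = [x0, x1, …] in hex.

→ t0 |17|b0|7c|cd|
→ t1 |48|7c|56|cd|
→ t2 |cd|56|7c|48|

RES = [0xcd, 0x56, 0x7c, 0x48]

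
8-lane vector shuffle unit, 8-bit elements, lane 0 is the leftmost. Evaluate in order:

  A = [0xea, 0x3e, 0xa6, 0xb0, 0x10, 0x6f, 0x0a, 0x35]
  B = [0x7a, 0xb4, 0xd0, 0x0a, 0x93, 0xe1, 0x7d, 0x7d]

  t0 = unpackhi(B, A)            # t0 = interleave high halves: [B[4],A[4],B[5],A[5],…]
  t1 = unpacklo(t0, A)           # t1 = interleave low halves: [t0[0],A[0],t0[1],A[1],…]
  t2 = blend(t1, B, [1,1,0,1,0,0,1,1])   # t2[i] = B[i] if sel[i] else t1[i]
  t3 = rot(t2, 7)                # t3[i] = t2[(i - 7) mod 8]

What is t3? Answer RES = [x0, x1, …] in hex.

RES = [ 0xb4  0x10  0x0a  0xe1  0xa6  0x7d  0x7d  0x7a ]

→ t0 |93|10|e1|6f|7d|0a|7d|35|
→ t1 |93|ea|10|3e|e1|a6|6f|b0|
→ t2 |7a|b4|10|0a|e1|a6|7d|7d|
→ t3 |b4|10|0a|e1|a6|7d|7d|7a|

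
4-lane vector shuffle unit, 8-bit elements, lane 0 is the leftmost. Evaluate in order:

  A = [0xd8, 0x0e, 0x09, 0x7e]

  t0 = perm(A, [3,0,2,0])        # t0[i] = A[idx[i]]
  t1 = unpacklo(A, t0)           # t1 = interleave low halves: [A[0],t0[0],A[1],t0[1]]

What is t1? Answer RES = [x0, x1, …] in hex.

RES = [ 0xd8  0x7e  0x0e  0xd8 ]

→ t0 |7e|d8|09|d8|
→ t1 |d8|7e|0e|d8|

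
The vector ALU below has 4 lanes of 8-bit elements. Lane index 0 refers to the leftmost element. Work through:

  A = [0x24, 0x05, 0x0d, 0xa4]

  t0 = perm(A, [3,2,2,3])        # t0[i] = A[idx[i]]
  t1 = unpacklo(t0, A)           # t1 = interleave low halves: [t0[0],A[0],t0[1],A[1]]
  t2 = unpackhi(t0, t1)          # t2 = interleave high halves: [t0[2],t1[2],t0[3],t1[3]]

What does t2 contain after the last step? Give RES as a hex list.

RES = [0x0d, 0x0d, 0xa4, 0x05]

→ t0 |a4|0d|0d|a4|
→ t1 |a4|24|0d|05|
→ t2 |0d|0d|a4|05|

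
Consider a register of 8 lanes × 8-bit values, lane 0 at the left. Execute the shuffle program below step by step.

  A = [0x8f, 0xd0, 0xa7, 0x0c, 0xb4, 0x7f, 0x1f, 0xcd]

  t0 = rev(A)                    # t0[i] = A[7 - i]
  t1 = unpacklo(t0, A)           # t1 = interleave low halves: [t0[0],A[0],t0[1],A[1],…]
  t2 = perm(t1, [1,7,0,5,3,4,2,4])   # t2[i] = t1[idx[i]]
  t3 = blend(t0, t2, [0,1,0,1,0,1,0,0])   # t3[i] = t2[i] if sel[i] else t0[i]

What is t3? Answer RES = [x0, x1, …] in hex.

RES = [0xcd, 0x0c, 0x7f, 0xa7, 0x0c, 0x7f, 0xd0, 0x8f]

  t0: cd 1f 7f b4 0c a7 d0 8f
  t1: cd 8f 1f d0 7f a7 b4 0c
  t2: 8f 0c cd a7 d0 7f 1f 7f
  t3: cd 0c 7f a7 0c 7f d0 8f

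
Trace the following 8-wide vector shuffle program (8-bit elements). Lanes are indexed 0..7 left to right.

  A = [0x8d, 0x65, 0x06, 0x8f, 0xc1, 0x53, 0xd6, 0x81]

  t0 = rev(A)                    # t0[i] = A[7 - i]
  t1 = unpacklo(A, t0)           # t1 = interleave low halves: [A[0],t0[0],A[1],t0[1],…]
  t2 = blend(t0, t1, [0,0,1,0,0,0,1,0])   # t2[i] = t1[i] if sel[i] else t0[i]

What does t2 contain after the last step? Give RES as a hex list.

RES = [0x81, 0xd6, 0x65, 0xc1, 0x8f, 0x06, 0x8f, 0x8d]

  t0: 81 d6 53 c1 8f 06 65 8d
  t1: 8d 81 65 d6 06 53 8f c1
  t2: 81 d6 65 c1 8f 06 8f 8d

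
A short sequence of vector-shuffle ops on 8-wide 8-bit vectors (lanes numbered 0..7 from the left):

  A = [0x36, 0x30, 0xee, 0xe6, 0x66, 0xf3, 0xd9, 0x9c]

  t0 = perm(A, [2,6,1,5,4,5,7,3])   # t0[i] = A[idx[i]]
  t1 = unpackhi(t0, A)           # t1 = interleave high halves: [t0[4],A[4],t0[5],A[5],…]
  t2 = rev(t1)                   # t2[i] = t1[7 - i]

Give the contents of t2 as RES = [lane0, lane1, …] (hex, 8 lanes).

RES = [0x9c, 0xe6, 0xd9, 0x9c, 0xf3, 0xf3, 0x66, 0x66]

t0 = [0xee, 0xd9, 0x30, 0xf3, 0x66, 0xf3, 0x9c, 0xe6]
t1 = [0x66, 0x66, 0xf3, 0xf3, 0x9c, 0xd9, 0xe6, 0x9c]
t2 = [0x9c, 0xe6, 0xd9, 0x9c, 0xf3, 0xf3, 0x66, 0x66]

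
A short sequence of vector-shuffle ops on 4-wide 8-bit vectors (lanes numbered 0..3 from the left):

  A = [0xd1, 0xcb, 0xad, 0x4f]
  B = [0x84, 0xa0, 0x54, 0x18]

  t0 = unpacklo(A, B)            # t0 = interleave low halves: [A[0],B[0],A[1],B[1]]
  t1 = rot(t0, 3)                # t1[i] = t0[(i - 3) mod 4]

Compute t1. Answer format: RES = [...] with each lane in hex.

RES = [0x84, 0xcb, 0xa0, 0xd1]

  t0: d1 84 cb a0
  t1: 84 cb a0 d1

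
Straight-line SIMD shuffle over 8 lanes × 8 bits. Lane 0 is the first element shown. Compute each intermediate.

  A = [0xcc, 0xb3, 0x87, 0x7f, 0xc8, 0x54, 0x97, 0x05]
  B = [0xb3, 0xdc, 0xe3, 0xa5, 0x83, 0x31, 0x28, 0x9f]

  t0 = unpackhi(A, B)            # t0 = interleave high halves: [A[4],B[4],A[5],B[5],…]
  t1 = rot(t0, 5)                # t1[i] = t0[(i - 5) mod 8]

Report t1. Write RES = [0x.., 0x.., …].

→ t0 |c8|83|54|31|97|28|05|9f|
→ t1 |31|97|28|05|9f|c8|83|54|

RES = [ 0x31  0x97  0x28  0x05  0x9f  0xc8  0x83  0x54 ]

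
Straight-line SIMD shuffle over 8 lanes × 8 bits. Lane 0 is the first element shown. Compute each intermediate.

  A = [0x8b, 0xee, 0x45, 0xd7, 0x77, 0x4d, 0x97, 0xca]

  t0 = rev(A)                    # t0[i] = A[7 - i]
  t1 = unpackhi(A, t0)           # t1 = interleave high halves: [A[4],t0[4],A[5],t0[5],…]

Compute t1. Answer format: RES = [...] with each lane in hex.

→ t0 |ca|97|4d|77|d7|45|ee|8b|
→ t1 |77|d7|4d|45|97|ee|ca|8b|

RES = [ 0x77  0xd7  0x4d  0x45  0x97  0xee  0xca  0x8b ]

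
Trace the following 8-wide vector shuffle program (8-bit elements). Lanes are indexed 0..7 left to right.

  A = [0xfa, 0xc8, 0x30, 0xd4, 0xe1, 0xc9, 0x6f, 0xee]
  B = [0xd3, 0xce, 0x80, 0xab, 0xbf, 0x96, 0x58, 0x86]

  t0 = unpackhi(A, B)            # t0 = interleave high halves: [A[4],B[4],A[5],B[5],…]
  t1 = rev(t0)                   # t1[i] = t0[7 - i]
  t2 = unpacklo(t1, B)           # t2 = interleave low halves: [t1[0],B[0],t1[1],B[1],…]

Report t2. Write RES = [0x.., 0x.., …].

RES = [0x86, 0xd3, 0xee, 0xce, 0x58, 0x80, 0x6f, 0xab]

t0 = [0xe1, 0xbf, 0xc9, 0x96, 0x6f, 0x58, 0xee, 0x86]
t1 = [0x86, 0xee, 0x58, 0x6f, 0x96, 0xc9, 0xbf, 0xe1]
t2 = [0x86, 0xd3, 0xee, 0xce, 0x58, 0x80, 0x6f, 0xab]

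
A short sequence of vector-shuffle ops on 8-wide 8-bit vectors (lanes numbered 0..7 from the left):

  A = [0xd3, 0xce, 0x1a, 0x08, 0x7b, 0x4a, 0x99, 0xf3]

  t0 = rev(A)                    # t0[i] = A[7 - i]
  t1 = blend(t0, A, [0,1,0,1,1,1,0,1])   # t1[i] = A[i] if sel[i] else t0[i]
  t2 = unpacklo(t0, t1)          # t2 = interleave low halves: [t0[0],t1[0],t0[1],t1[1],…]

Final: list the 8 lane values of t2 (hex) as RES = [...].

  t0: f3 99 4a 7b 08 1a ce d3
  t1: f3 ce 4a 08 7b 4a ce f3
  t2: f3 f3 99 ce 4a 4a 7b 08

RES = [0xf3, 0xf3, 0x99, 0xce, 0x4a, 0x4a, 0x7b, 0x08]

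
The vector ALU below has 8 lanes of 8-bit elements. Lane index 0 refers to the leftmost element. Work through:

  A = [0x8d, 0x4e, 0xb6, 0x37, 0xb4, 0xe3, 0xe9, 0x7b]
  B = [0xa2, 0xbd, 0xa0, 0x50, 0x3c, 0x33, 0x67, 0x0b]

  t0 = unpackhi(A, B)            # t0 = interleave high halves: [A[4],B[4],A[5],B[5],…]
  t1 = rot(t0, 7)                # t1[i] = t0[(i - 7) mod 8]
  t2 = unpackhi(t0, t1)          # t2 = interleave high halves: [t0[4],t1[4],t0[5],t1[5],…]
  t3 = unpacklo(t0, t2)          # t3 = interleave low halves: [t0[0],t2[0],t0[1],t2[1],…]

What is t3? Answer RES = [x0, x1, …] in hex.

RES = [ 0xb4  0xe9  0x3c  0x67  0xe3  0x67  0x33  0x7b ]

  t0: b4 3c e3 33 e9 67 7b 0b
  t1: 3c e3 33 e9 67 7b 0b b4
  t2: e9 67 67 7b 7b 0b 0b b4
  t3: b4 e9 3c 67 e3 67 33 7b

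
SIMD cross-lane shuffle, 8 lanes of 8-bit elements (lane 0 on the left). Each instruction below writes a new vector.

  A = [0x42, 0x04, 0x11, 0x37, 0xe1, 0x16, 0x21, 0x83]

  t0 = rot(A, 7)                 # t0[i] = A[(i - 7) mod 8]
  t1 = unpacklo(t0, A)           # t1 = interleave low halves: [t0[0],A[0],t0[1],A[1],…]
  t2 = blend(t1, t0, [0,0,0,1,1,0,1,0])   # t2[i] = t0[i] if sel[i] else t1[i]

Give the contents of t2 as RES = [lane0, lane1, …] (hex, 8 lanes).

  t0: 04 11 37 e1 16 21 83 42
  t1: 04 42 11 04 37 11 e1 37
  t2: 04 42 11 e1 16 11 83 37

RES = [ 0x04  0x42  0x11  0xe1  0x16  0x11  0x83  0x37 ]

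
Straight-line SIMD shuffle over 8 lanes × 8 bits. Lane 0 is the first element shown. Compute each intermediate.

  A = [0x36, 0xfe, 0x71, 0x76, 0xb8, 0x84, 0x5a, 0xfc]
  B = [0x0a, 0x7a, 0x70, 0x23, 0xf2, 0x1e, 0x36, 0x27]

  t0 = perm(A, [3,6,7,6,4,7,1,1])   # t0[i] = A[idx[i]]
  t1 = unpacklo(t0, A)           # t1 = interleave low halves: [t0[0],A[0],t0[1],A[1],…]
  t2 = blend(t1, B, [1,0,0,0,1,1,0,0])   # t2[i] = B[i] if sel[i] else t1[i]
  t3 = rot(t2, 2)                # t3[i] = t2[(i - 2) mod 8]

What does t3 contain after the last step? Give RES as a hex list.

RES = [ 0x5a  0x76  0x0a  0x36  0x5a  0xfe  0xf2  0x1e ]

→ t0 |76|5a|fc|5a|b8|fc|fe|fe|
→ t1 |76|36|5a|fe|fc|71|5a|76|
→ t2 |0a|36|5a|fe|f2|1e|5a|76|
→ t3 |5a|76|0a|36|5a|fe|f2|1e|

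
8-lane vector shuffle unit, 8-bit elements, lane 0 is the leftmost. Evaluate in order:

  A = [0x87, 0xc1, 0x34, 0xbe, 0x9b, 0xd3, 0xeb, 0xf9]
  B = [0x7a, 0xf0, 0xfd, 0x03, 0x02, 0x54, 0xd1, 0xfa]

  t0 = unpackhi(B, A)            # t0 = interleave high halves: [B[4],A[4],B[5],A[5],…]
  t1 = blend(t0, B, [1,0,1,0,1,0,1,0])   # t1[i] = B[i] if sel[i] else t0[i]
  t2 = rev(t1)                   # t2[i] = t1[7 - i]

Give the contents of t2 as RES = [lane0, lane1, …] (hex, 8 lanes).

RES = [0xf9, 0xd1, 0xeb, 0x02, 0xd3, 0xfd, 0x9b, 0x7a]

  t0: 02 9b 54 d3 d1 eb fa f9
  t1: 7a 9b fd d3 02 eb d1 f9
  t2: f9 d1 eb 02 d3 fd 9b 7a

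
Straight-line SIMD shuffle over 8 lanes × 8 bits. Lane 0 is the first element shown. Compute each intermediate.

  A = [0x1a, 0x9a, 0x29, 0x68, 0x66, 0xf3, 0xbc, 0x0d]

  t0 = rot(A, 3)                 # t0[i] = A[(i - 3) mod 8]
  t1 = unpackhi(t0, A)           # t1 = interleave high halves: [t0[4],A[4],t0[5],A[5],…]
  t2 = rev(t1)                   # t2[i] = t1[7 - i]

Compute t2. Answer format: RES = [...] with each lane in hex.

RES = [0x0d, 0x66, 0xbc, 0x68, 0xf3, 0x29, 0x66, 0x9a]

  t0: f3 bc 0d 1a 9a 29 68 66
  t1: 9a 66 29 f3 68 bc 66 0d
  t2: 0d 66 bc 68 f3 29 66 9a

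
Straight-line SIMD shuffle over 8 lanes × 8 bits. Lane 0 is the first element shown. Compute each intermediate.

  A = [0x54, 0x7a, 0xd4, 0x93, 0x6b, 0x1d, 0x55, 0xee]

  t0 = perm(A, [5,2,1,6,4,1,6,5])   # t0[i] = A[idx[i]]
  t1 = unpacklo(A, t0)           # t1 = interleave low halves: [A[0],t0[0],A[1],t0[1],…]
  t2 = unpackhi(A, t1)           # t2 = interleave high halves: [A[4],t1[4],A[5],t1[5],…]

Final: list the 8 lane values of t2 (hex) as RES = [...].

RES = [0x6b, 0xd4, 0x1d, 0x7a, 0x55, 0x93, 0xee, 0x55]

t0 = [0x1d, 0xd4, 0x7a, 0x55, 0x6b, 0x7a, 0x55, 0x1d]
t1 = [0x54, 0x1d, 0x7a, 0xd4, 0xd4, 0x7a, 0x93, 0x55]
t2 = [0x6b, 0xd4, 0x1d, 0x7a, 0x55, 0x93, 0xee, 0x55]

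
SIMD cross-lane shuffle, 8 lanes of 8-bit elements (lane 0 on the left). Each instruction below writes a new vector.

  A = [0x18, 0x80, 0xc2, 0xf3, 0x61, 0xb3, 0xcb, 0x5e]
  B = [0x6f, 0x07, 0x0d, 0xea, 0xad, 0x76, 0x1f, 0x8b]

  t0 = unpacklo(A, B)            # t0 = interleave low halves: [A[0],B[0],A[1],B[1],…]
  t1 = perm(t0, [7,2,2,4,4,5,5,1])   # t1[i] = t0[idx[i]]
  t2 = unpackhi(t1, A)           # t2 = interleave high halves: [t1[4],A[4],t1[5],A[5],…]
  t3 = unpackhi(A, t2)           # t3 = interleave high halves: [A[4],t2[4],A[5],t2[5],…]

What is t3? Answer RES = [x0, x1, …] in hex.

RES = [ 0x61  0x0d  0xb3  0xcb  0xcb  0x6f  0x5e  0x5e ]

t0 = [0x18, 0x6f, 0x80, 0x07, 0xc2, 0x0d, 0xf3, 0xea]
t1 = [0xea, 0x80, 0x80, 0xc2, 0xc2, 0x0d, 0x0d, 0x6f]
t2 = [0xc2, 0x61, 0x0d, 0xb3, 0x0d, 0xcb, 0x6f, 0x5e]
t3 = [0x61, 0x0d, 0xb3, 0xcb, 0xcb, 0x6f, 0x5e, 0x5e]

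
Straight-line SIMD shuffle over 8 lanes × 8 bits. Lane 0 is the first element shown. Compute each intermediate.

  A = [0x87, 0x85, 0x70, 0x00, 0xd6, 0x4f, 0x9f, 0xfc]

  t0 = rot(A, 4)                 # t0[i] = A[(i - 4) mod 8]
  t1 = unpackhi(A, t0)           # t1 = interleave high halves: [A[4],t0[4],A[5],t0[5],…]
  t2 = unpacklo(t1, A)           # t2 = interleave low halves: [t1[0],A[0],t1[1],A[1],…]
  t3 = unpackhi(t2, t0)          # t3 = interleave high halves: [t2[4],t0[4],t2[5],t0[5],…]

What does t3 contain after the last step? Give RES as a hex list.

RES = [0x4f, 0x87, 0x70, 0x85, 0x85, 0x70, 0x00, 0x00]

→ t0 |d6|4f|9f|fc|87|85|70|00|
→ t1 |d6|87|4f|85|9f|70|fc|00|
→ t2 |d6|87|87|85|4f|70|85|00|
→ t3 |4f|87|70|85|85|70|00|00|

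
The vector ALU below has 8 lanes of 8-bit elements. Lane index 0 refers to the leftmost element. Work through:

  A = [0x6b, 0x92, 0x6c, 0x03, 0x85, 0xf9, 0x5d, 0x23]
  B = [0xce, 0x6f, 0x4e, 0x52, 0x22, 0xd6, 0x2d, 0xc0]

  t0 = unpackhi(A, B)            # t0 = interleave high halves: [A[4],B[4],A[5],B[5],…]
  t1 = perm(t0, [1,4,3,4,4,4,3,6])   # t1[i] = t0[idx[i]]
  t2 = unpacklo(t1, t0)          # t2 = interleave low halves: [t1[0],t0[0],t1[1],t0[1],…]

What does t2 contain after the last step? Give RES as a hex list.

→ t0 |85|22|f9|d6|5d|2d|23|c0|
→ t1 |22|5d|d6|5d|5d|5d|d6|23|
→ t2 |22|85|5d|22|d6|f9|5d|d6|

RES = [ 0x22  0x85  0x5d  0x22  0xd6  0xf9  0x5d  0xd6 ]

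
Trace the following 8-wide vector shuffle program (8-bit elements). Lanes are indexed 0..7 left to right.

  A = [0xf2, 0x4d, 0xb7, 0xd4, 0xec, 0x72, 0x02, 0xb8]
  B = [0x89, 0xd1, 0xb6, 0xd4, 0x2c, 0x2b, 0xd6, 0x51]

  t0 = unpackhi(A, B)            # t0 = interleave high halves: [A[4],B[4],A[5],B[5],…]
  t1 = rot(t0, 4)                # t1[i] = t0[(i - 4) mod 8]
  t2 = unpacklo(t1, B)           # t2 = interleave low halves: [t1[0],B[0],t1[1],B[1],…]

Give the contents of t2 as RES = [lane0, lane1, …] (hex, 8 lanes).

t0 = [0xec, 0x2c, 0x72, 0x2b, 0x02, 0xd6, 0xb8, 0x51]
t1 = [0x02, 0xd6, 0xb8, 0x51, 0xec, 0x2c, 0x72, 0x2b]
t2 = [0x02, 0x89, 0xd6, 0xd1, 0xb8, 0xb6, 0x51, 0xd4]

RES = [0x02, 0x89, 0xd6, 0xd1, 0xb8, 0xb6, 0x51, 0xd4]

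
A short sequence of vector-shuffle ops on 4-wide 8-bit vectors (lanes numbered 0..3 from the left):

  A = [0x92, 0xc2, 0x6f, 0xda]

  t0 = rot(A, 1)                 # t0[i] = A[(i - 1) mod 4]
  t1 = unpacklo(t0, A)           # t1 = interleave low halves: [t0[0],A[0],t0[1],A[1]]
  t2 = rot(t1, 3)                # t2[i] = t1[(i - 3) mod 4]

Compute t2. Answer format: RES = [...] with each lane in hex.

RES = [ 0x92  0x92  0xc2  0xda ]

  t0: da 92 c2 6f
  t1: da 92 92 c2
  t2: 92 92 c2 da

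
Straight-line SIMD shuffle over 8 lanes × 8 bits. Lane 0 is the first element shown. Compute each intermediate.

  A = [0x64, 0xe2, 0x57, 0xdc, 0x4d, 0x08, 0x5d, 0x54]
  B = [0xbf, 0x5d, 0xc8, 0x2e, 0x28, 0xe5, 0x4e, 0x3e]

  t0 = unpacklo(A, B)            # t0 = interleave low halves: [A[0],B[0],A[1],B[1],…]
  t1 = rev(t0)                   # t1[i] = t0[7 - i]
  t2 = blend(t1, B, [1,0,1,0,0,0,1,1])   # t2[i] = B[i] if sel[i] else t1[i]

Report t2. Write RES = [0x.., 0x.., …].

→ t0 |64|bf|e2|5d|57|c8|dc|2e|
→ t1 |2e|dc|c8|57|5d|e2|bf|64|
→ t2 |bf|dc|c8|57|5d|e2|4e|3e|

RES = [0xbf, 0xdc, 0xc8, 0x57, 0x5d, 0xe2, 0x4e, 0x3e]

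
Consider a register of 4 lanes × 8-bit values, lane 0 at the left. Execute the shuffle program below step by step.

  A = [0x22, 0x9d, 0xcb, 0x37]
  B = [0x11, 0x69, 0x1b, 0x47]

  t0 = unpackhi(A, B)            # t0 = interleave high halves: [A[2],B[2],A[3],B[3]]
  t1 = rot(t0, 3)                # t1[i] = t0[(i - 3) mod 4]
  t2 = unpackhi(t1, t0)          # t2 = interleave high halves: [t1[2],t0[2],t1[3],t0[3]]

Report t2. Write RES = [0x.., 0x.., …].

  t0: cb 1b 37 47
  t1: 1b 37 47 cb
  t2: 47 37 cb 47

RES = [0x47, 0x37, 0xcb, 0x47]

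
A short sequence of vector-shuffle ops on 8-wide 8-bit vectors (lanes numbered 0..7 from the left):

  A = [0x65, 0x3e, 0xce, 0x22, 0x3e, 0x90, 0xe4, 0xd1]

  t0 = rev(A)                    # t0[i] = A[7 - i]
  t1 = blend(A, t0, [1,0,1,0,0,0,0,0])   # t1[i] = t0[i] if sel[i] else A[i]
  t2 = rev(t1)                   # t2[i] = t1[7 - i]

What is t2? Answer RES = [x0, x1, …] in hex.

RES = [ 0xd1  0xe4  0x90  0x3e  0x22  0x90  0x3e  0xd1 ]

t0 = [0xd1, 0xe4, 0x90, 0x3e, 0x22, 0xce, 0x3e, 0x65]
t1 = [0xd1, 0x3e, 0x90, 0x22, 0x3e, 0x90, 0xe4, 0xd1]
t2 = [0xd1, 0xe4, 0x90, 0x3e, 0x22, 0x90, 0x3e, 0xd1]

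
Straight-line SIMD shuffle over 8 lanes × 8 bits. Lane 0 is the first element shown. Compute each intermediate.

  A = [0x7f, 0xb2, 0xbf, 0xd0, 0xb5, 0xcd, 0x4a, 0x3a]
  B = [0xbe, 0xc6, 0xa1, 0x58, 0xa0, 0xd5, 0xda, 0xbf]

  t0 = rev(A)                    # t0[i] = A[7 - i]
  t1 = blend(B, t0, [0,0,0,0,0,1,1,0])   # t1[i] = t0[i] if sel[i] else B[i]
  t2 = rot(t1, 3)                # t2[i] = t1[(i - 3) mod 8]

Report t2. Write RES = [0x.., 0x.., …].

→ t0 |3a|4a|cd|b5|d0|bf|b2|7f|
→ t1 |be|c6|a1|58|a0|bf|b2|bf|
→ t2 |bf|b2|bf|be|c6|a1|58|a0|

RES = [0xbf, 0xb2, 0xbf, 0xbe, 0xc6, 0xa1, 0x58, 0xa0]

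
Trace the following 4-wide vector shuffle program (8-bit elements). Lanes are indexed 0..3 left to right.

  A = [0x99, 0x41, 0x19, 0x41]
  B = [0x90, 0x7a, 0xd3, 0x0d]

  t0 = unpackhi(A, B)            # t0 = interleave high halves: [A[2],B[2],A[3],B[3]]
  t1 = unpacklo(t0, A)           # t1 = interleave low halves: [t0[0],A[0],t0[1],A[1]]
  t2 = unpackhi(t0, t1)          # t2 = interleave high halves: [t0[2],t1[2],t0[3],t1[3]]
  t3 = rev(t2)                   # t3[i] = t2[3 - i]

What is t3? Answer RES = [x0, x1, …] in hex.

→ t0 |19|d3|41|0d|
→ t1 |19|99|d3|41|
→ t2 |41|d3|0d|41|
→ t3 |41|0d|d3|41|

RES = [ 0x41  0x0d  0xd3  0x41 ]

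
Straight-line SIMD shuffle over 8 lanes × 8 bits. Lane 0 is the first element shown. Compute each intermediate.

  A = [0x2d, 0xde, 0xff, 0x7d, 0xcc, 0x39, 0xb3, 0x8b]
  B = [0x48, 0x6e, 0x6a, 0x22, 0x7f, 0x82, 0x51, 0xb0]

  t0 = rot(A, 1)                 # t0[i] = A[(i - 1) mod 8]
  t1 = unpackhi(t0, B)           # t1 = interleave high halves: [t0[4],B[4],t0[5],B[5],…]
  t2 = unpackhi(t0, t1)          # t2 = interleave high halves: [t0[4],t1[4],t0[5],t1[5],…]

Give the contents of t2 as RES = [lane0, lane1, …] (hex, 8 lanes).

→ t0 |8b|2d|de|ff|7d|cc|39|b3|
→ t1 |7d|7f|cc|82|39|51|b3|b0|
→ t2 |7d|39|cc|51|39|b3|b3|b0|

RES = [0x7d, 0x39, 0xcc, 0x51, 0x39, 0xb3, 0xb3, 0xb0]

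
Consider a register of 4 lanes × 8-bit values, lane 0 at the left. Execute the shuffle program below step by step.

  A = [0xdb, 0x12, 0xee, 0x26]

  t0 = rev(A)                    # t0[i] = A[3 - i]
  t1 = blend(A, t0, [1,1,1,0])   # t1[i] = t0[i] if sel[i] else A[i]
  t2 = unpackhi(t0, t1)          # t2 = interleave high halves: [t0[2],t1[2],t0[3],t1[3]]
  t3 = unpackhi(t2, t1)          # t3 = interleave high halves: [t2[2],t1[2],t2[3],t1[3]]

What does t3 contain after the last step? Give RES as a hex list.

→ t0 |26|ee|12|db|
→ t1 |26|ee|12|26|
→ t2 |12|12|db|26|
→ t3 |db|12|26|26|

RES = [ 0xdb  0x12  0x26  0x26 ]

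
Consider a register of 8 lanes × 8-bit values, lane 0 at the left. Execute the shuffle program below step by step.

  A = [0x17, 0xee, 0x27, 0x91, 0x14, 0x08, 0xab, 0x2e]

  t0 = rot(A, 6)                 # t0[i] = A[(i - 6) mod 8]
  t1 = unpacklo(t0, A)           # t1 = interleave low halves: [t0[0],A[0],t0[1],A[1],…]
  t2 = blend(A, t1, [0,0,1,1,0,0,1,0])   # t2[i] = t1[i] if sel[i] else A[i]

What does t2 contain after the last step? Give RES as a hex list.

RES = [ 0x17  0xee  0x91  0xee  0x14  0x08  0x08  0x2e ]

→ t0 |27|91|14|08|ab|2e|17|ee|
→ t1 |27|17|91|ee|14|27|08|91|
→ t2 |17|ee|91|ee|14|08|08|2e|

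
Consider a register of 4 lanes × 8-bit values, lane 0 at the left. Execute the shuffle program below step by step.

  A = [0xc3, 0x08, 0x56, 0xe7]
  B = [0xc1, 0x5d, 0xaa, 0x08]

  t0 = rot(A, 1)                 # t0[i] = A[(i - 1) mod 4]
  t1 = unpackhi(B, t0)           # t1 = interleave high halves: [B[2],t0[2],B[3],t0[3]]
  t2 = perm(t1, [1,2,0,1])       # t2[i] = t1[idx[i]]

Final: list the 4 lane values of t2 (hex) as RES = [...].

RES = [ 0x08  0x08  0xaa  0x08 ]

→ t0 |e7|c3|08|56|
→ t1 |aa|08|08|56|
→ t2 |08|08|aa|08|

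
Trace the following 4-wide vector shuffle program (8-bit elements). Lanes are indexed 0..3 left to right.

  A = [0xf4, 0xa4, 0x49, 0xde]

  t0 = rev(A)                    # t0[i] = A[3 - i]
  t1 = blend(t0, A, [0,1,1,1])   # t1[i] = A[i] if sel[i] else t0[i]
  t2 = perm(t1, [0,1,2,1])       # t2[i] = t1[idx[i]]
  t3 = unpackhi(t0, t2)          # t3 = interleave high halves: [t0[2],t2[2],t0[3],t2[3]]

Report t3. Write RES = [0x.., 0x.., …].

RES = [0xa4, 0x49, 0xf4, 0xa4]

→ t0 |de|49|a4|f4|
→ t1 |de|a4|49|de|
→ t2 |de|a4|49|a4|
→ t3 |a4|49|f4|a4|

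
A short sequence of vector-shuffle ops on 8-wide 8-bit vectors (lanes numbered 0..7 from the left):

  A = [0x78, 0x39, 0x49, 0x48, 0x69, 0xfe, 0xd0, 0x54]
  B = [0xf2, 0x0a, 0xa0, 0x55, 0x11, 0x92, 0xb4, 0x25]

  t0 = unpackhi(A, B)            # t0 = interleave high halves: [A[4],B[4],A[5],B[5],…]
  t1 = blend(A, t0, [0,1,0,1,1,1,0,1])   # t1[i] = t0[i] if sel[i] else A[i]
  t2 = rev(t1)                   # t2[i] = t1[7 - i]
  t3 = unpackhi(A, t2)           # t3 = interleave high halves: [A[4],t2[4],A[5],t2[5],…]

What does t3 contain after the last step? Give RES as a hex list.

RES = [ 0x69  0x92  0xfe  0x49  0xd0  0x11  0x54  0x78 ]

t0 = [0x69, 0x11, 0xfe, 0x92, 0xd0, 0xb4, 0x54, 0x25]
t1 = [0x78, 0x11, 0x49, 0x92, 0xd0, 0xb4, 0xd0, 0x25]
t2 = [0x25, 0xd0, 0xb4, 0xd0, 0x92, 0x49, 0x11, 0x78]
t3 = [0x69, 0x92, 0xfe, 0x49, 0xd0, 0x11, 0x54, 0x78]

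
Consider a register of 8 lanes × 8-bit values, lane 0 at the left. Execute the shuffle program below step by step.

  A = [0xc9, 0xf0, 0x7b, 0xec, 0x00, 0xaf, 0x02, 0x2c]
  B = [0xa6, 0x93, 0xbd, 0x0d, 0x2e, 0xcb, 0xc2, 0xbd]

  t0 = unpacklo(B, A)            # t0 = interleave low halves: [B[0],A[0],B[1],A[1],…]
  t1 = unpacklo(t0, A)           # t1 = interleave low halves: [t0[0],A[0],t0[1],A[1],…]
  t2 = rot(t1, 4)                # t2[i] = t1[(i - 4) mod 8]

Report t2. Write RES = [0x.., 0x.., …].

  t0: a6 c9 93 f0 bd 7b 0d ec
  t1: a6 c9 c9 f0 93 7b f0 ec
  t2: 93 7b f0 ec a6 c9 c9 f0

RES = [0x93, 0x7b, 0xf0, 0xec, 0xa6, 0xc9, 0xc9, 0xf0]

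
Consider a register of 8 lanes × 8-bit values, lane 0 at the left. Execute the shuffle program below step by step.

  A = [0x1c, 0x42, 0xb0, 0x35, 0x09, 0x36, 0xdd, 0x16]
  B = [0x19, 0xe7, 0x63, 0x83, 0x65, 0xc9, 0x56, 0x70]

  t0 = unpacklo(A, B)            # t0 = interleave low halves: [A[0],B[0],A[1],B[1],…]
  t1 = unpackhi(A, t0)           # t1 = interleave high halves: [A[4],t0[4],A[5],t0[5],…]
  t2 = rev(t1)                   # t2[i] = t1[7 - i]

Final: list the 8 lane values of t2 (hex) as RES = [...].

RES = [ 0x83  0x16  0x35  0xdd  0x63  0x36  0xb0  0x09 ]

→ t0 |1c|19|42|e7|b0|63|35|83|
→ t1 |09|b0|36|63|dd|35|16|83|
→ t2 |83|16|35|dd|63|36|b0|09|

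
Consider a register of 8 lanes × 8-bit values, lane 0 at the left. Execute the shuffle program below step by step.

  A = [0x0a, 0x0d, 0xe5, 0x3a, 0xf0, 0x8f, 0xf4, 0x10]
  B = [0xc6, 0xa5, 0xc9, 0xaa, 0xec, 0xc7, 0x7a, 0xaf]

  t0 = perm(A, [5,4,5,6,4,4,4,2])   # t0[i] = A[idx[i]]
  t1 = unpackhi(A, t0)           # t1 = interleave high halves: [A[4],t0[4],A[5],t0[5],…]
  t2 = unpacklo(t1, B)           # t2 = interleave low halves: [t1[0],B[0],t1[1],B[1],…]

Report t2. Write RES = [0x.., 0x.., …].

  t0: 8f f0 8f f4 f0 f0 f0 e5
  t1: f0 f0 8f f0 f4 f0 10 e5
  t2: f0 c6 f0 a5 8f c9 f0 aa

RES = [0xf0, 0xc6, 0xf0, 0xa5, 0x8f, 0xc9, 0xf0, 0xaa]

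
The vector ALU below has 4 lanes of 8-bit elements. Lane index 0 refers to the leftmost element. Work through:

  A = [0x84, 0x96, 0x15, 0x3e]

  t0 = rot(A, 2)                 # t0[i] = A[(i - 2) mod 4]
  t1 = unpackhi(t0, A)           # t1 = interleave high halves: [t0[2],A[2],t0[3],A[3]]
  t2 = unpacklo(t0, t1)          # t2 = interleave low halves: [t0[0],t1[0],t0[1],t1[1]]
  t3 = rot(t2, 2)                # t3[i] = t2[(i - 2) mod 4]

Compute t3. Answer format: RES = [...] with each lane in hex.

t0 = [0x15, 0x3e, 0x84, 0x96]
t1 = [0x84, 0x15, 0x96, 0x3e]
t2 = [0x15, 0x84, 0x3e, 0x15]
t3 = [0x3e, 0x15, 0x15, 0x84]

RES = [ 0x3e  0x15  0x15  0x84 ]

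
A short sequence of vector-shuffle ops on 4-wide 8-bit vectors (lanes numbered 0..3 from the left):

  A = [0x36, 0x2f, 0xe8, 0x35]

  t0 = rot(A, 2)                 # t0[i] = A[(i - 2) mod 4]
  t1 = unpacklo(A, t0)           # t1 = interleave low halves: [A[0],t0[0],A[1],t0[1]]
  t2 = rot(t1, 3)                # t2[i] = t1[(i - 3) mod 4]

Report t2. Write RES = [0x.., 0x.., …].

t0 = [0xe8, 0x35, 0x36, 0x2f]
t1 = [0x36, 0xe8, 0x2f, 0x35]
t2 = [0xe8, 0x2f, 0x35, 0x36]

RES = [0xe8, 0x2f, 0x35, 0x36]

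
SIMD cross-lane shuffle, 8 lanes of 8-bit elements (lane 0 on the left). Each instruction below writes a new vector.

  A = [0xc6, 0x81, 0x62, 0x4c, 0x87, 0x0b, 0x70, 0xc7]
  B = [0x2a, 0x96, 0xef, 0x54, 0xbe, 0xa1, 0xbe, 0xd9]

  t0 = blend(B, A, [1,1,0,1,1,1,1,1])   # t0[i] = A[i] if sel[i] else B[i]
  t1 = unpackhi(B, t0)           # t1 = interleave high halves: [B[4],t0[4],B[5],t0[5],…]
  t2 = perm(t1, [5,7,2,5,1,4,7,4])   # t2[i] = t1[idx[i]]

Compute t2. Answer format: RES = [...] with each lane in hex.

  t0: c6 81 ef 4c 87 0b 70 c7
  t1: be 87 a1 0b be 70 d9 c7
  t2: 70 c7 a1 70 87 be c7 be

RES = [0x70, 0xc7, 0xa1, 0x70, 0x87, 0xbe, 0xc7, 0xbe]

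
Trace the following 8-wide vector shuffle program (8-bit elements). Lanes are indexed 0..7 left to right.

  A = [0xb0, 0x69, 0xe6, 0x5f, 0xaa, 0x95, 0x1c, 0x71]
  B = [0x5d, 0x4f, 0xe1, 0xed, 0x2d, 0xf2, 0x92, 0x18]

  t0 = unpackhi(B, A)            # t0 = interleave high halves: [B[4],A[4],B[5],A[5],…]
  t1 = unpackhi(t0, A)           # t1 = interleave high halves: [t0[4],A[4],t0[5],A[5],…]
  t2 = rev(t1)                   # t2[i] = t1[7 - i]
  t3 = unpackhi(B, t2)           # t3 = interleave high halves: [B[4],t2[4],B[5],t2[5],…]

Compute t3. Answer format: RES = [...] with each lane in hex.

RES = [ 0x2d  0x95  0xf2  0x1c  0x92  0xaa  0x18  0x92 ]

t0 = [0x2d, 0xaa, 0xf2, 0x95, 0x92, 0x1c, 0x18, 0x71]
t1 = [0x92, 0xaa, 0x1c, 0x95, 0x18, 0x1c, 0x71, 0x71]
t2 = [0x71, 0x71, 0x1c, 0x18, 0x95, 0x1c, 0xaa, 0x92]
t3 = [0x2d, 0x95, 0xf2, 0x1c, 0x92, 0xaa, 0x18, 0x92]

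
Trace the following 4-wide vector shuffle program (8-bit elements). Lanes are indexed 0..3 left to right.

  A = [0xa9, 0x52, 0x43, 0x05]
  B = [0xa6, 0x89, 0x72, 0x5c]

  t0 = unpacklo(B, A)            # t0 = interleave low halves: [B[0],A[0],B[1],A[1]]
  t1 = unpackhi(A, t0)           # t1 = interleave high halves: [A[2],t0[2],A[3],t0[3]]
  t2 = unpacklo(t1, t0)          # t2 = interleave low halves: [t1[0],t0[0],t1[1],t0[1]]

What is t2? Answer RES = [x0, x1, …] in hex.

  t0: a6 a9 89 52
  t1: 43 89 05 52
  t2: 43 a6 89 a9

RES = [ 0x43  0xa6  0x89  0xa9 ]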